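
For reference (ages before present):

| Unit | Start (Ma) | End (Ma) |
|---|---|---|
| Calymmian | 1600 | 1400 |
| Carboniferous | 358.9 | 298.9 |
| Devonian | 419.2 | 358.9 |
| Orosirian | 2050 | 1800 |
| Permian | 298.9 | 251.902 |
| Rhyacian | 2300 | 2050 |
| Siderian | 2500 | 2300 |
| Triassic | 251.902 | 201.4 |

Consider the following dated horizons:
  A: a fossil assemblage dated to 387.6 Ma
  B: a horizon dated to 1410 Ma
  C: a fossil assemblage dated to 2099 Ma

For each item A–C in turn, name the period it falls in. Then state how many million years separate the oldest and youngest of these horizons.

A — Devonian; B — Calymmian; C — Rhyacian; span 1711.4 million years

A: 387.6 Ma lies in 419.2–358.9 Ma, so Devonian.
B: 1410 Ma lies in 1600–1400 Ma, so Calymmian.
C: 2099 Ma lies in 2300–2050 Ma, so Rhyacian.
Oldest = 2099 Ma, youngest = 387.6 Ma → span 1711.4 Myr.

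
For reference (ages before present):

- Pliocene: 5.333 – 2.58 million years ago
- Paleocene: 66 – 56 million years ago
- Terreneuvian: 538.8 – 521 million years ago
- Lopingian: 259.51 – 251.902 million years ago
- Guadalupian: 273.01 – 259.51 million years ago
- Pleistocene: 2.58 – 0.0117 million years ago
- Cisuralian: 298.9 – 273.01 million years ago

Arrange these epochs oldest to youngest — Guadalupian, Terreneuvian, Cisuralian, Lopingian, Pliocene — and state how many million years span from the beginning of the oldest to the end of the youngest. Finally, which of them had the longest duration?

Terreneuvian, Cisuralian, Guadalupian, Lopingian, Pliocene; total span 536.22 Myr; longest is Cisuralian

From the excerpt: Guadalupian 273.01–259.51; Terreneuvian 538.8–521; Cisuralian 298.9–273.01; Lopingian 259.51–251.902; Pliocene 5.333–2.58 (Ma).
Larger Ma is earlier, so the oldest is Terreneuvian and the youngest is Pliocene; oldest to youngest: Terreneuvian, Cisuralian, Guadalupian, Lopingian, Pliocene.
Oldest start 538.8 minus youngest end 2.58 gives 536.22 Myr overall.
Individual lengths (start − end): Terreneuvian 17.8; Cisuralian 25.89; Guadalupian 13.5; Pliocene 2.753; Lopingian 7.608. The largest is Cisuralian at 25.89 Myr.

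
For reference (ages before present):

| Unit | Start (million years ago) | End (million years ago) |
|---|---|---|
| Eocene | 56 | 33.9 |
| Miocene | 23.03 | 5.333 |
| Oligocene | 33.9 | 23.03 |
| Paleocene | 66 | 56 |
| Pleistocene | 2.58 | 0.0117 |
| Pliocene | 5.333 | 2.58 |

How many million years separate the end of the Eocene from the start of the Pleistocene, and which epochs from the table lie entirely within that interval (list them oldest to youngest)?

31.32 million years; Oligocene, Miocene, Pliocene

End of Eocene = 33.9 Ma; start of Pleistocene = 2.58 Ma.
Gap = 33.9 − 2.58 = 31.32 Myr.
Epochs wholly inside 33.9–2.58 Ma: Oligocene (33.9–23.03), Miocene (23.03–5.333), Pliocene (5.333–2.58).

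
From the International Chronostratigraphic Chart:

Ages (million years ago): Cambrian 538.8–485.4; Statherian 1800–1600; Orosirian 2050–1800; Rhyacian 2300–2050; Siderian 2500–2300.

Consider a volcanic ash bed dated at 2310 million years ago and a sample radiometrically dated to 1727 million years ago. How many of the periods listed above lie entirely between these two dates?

The older date is 2310 Ma and the younger is 1727 Ma.
Periods with start < 2310 and end > 1727 Ma: Rhyacian (2300–2050), Orosirian (2050–1800).
That is 2 complete periods.

2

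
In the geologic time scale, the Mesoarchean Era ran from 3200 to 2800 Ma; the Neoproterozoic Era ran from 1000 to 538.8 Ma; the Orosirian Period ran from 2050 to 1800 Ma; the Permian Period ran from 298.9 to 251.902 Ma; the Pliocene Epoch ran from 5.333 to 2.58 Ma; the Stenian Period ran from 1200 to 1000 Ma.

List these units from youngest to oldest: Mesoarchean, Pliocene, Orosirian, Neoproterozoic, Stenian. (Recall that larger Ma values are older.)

Read off each span (Ma): Mesoarchean 3200–2800; Pliocene 5.333–2.58; Orosirian 2050–1800; Neoproterozoic 1000–538.8; Stenian 1200–1000.
Larger Ma is older, so oldest→youngest is Mesoarchean, Orosirian, Stenian, Neoproterozoic, Pliocene; reverse it for youngest→oldest.

Pliocene → Neoproterozoic → Stenian → Orosirian → Mesoarchean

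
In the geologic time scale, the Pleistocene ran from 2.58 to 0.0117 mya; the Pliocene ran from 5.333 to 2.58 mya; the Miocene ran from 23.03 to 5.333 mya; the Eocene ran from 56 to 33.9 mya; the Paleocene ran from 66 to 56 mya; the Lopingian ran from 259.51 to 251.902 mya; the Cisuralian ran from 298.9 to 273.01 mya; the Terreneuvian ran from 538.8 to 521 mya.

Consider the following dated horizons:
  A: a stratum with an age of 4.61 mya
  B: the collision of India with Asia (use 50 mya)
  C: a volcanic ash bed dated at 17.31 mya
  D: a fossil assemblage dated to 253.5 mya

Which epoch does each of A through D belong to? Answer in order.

Match each age against the start–end ranges in the excerpt: A = 4.61 Ma → Pliocene (5.333–2.58); B = 50 Ma → Eocene (56–33.9); C = 17.31 Ma → Miocene (23.03–5.333); D = 253.5 Ma → Lopingian (259.51–251.902).

A — Pliocene; B — Eocene; C — Miocene; D — Lopingian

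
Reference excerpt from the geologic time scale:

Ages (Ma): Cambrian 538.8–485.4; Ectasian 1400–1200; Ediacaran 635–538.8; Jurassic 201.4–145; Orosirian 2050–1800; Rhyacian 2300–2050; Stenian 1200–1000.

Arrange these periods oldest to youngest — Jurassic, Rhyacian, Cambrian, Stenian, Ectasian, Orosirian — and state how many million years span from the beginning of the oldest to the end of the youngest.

Rhyacian, Orosirian, Ectasian, Stenian, Cambrian, Jurassic; total span 2155 Myr

Start ages (Ma): Rhyacian 2300, Orosirian 2050, Ectasian 1400, Stenian 1200, Cambrian 538.8, Jurassic 201.4.
Ordered oldest to youngest: Rhyacian, Orosirian, Ectasian, Stenian, Cambrian, Jurassic.
Span = 2300 − 145 = 2155 Myr.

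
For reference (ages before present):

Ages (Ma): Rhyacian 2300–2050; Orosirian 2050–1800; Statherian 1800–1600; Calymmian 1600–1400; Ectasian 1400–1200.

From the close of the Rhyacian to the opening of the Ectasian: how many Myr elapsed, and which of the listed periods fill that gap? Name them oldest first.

The Rhyacian closes at 2050 Ma and the Ectasian opens at 1400 Ma, so the interval is 2050 − 1400 = 650 Myr.
A period fits inside if it starts at or after 2050 Ma and ends at or before 1400 Ma; oldest first that gives Orosirian, Statherian, Calymmian.

650 million years; Orosirian, Statherian, Calymmian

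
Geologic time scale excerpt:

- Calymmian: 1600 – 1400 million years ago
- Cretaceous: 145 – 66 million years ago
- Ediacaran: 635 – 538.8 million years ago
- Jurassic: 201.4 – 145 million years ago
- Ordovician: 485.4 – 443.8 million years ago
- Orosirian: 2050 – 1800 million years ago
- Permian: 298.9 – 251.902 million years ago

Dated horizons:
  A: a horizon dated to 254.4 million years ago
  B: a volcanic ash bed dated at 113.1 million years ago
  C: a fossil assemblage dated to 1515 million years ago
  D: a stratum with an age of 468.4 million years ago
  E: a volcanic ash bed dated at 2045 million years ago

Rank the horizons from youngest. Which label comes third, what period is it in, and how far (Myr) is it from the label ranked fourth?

D, in the Ordovician; 1046.6 million years to C

Smaller Ma means younger, so youngest first: B 113.1 < A 254.4 < D 468.4 < C 1515 < E 2045.
Counting 3 along gives D (468.4 Ma); the excerpt puts that inside the Ordovician, 485.4–443.8 Ma.
Next in line is C (1515 Ma), and 1515 − 468.4 = 1046.6 Myr.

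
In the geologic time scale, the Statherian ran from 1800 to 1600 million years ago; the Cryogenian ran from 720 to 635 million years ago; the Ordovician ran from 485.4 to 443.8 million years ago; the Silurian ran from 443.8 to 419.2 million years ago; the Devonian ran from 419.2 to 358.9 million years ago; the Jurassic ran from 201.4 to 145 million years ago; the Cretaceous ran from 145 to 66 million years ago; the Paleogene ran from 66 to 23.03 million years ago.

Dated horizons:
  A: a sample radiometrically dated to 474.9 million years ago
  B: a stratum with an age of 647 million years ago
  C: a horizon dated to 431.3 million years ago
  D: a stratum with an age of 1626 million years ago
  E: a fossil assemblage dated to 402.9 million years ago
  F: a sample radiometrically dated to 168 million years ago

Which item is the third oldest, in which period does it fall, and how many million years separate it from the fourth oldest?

A, in the Ordovician; 43.6 million years to C

Sorted oldest-first by Ma: D (1626), B (647), A (474.9), C (431.3), E (402.9), F (168).
The third oldest is A at 474.9 Ma, which lies in 485.4–443.8 Ma: the Ordovician.
The fourth oldest is C at 431.3 Ma; separation = |474.9 − 431.3| = 43.6 Myr.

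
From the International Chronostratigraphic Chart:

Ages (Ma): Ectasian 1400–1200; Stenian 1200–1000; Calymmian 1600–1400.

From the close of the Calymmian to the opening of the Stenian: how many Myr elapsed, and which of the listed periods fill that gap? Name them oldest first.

The Calymmian closes at 1400 Ma and the Stenian opens at 1200 Ma, so the interval is 1400 − 1200 = 200 Myr.
A period fits inside if it starts at or after 1400 Ma and ends at or before 1200 Ma; oldest first that gives Ectasian.

200 million years; Ectasian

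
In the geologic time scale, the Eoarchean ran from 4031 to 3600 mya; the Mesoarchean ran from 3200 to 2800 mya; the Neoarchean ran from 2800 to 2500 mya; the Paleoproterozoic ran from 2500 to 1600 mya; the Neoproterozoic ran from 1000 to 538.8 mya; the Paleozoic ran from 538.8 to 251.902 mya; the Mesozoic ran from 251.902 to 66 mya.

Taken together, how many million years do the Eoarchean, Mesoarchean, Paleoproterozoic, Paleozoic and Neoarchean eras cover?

2317.898 million years

Duration is start − end for each: (4031 − 3600) + (3200 − 2800) + (2500 − 1600) + (538.8 − 251.902) + (2800 − 2500).
That is 431 + 400 + 900 + 286.898 + 300, which totals 2317.898 million years.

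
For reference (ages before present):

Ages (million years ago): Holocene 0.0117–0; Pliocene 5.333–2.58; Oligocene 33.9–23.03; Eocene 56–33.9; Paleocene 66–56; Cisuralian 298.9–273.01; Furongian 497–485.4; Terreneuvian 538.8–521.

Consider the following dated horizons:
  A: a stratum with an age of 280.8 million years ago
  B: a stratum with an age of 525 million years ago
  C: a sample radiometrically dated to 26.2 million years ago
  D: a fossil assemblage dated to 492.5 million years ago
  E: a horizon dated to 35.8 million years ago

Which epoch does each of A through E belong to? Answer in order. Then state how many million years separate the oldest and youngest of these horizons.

A — Cisuralian; B — Terreneuvian; C — Oligocene; D — Furongian; E — Eocene; span 498.8 million years

Match each age against the start–end ranges in the excerpt: A = 280.8 Ma → Cisuralian (298.9–273.01); B = 525 Ma → Terreneuvian (538.8–521); C = 26.2 Ma → Oligocene (33.9–23.03); D = 492.5 Ma → Furongian (497–485.4); E = 35.8 Ma → Eocene (56–33.9).
The largest age is 525 Ma and the smallest is 26.2 Ma; their difference is 498.8 Myr.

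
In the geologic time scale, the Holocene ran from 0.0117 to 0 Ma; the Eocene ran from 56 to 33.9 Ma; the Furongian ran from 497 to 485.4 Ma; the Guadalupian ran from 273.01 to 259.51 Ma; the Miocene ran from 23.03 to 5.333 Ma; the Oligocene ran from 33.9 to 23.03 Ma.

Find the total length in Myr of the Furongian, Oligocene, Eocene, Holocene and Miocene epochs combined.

62.2787 million years

Each duration: Furongian = 11.6; Oligocene = 10.87; Eocene = 22.1; Holocene = 0.0117; Miocene = 17.697.
Sum: 11.6 + 10.87 + 22.1 + 0.0117 + 17.697 = 62.2787 Myr.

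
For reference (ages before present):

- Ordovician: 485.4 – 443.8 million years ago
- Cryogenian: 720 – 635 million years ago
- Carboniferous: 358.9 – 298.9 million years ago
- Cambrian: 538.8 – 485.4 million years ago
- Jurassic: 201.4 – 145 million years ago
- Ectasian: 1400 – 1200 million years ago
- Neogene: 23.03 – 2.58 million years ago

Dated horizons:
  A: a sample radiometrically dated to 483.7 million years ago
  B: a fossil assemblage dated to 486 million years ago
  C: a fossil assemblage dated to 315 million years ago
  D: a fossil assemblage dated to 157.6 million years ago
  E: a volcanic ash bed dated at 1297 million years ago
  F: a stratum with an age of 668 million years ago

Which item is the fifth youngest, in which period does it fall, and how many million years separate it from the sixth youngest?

Sorted youngest-first by Ma: D (157.6), C (315), A (483.7), B (486), F (668), E (1297).
The fifth youngest is F at 668 Ma, which lies in 720–635 Ma: the Cryogenian.
The sixth youngest is E at 1297 Ma; separation = |668 − 1297| = 629 Myr.

F, in the Cryogenian; 629 million years to E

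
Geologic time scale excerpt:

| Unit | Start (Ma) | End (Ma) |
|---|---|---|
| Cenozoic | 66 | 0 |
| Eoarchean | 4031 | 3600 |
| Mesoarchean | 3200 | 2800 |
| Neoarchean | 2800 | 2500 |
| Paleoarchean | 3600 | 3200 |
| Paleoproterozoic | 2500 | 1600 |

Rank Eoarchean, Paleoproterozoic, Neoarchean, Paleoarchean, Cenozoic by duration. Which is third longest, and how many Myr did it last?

Paleoarchean, 400 million years

Start − end for each: Eoarchean 4031 − 3600 = 431; Paleoproterozoic 2500 − 1600 = 900; Neoarchean 2800 − 2500 = 300; Paleoarchean 3600 − 3200 = 400; Cenozoic 66 − 0 = 66.
Ranking these from longest: Paleoproterozoic > Eoarchean > Paleoarchean > Neoarchean > Cenozoic.
Position 3 in that ranking is Paleoarchean, which lasted 400 Myr.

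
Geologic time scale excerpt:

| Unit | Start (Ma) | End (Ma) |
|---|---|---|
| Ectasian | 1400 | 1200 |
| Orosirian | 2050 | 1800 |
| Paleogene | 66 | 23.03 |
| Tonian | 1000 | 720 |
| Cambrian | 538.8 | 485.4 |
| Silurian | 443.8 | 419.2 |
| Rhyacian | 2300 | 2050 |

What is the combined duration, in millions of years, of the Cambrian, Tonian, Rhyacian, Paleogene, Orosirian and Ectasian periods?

1076.37 million years

Each duration: Cambrian = 53.4; Tonian = 280; Rhyacian = 250; Paleogene = 42.97; Orosirian = 250; Ectasian = 200.
Sum: 53.4 + 280 + 250 + 42.97 + 250 + 200 = 1076.37 Myr.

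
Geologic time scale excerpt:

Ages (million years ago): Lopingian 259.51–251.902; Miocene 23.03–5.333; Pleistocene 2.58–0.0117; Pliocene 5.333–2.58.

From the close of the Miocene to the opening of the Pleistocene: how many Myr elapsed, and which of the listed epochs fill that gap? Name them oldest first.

2.753 million years; Pliocene

End of Miocene = 5.333 Ma; start of Pleistocene = 2.58 Ma.
Gap = 5.333 − 2.58 = 2.753 Myr.
Epochs wholly inside 5.333–2.58 Ma: Pliocene (5.333–2.58).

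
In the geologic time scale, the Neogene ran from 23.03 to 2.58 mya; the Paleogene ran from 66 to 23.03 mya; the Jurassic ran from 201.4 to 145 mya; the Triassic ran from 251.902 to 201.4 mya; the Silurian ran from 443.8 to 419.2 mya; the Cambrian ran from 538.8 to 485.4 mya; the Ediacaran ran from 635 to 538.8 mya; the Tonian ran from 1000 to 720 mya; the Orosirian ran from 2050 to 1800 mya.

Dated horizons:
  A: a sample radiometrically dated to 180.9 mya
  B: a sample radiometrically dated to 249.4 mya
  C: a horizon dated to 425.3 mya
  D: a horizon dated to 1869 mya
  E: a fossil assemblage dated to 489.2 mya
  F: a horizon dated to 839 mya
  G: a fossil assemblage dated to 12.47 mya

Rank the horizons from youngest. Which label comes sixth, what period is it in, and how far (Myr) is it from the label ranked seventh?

Smaller Ma means younger, so youngest first: G 12.47 < A 180.9 < B 249.4 < C 425.3 < E 489.2 < F 839 < D 1869.
Counting 6 along gives F (839 Ma); the excerpt puts that inside the Tonian, 1000–720 Ma.
Next in line is D (1869 Ma), and 1869 − 839 = 1030 Myr.

F, in the Tonian; 1030 million years to D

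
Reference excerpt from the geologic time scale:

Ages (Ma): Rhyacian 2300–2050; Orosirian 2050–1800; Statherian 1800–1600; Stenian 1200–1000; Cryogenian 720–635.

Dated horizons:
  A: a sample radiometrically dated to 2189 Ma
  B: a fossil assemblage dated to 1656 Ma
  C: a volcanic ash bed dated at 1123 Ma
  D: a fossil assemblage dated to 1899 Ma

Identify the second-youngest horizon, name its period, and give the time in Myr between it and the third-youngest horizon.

B, in the Statherian; 243 million years to D

Sorted youngest-first by Ma: C (1123), B (1656), D (1899), A (2189).
The second youngest is B at 1656 Ma, which lies in 1800–1600 Ma: the Statherian.
The third youngest is D at 1899 Ma; separation = |1656 − 1899| = 243 Myr.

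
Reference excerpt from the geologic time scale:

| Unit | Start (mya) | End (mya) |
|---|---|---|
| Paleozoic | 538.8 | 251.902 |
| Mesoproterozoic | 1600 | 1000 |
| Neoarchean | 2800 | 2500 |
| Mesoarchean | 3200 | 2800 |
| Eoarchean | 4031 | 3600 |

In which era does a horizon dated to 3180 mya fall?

3180 Ma lies between 3200 and 2800 Ma, so it falls in the Mesoarchean.

Mesoarchean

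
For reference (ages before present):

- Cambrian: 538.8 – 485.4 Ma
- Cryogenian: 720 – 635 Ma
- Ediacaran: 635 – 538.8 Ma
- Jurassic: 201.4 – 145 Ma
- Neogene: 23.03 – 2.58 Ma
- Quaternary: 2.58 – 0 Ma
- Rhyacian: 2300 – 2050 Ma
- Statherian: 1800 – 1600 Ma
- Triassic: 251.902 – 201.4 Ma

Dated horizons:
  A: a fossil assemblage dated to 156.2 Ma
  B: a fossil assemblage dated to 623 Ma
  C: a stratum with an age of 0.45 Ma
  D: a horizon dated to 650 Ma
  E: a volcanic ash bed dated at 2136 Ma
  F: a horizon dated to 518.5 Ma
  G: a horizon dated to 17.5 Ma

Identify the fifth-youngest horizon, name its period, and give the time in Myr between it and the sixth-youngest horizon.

Smaller Ma means younger, so youngest first: C 0.45 < G 17.5 < A 156.2 < F 518.5 < B 623 < D 650 < E 2136.
Counting 5 along gives B (623 Ma); the excerpt puts that inside the Ediacaran, 635–538.8 Ma.
Next in line is D (650 Ma), and 650 − 623 = 27 Myr.

B, in the Ediacaran; 27 million years to D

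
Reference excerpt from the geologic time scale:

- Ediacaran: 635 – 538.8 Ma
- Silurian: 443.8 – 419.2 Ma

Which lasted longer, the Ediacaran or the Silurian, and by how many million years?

Ediacaran, by 71.6 million years

Ediacaran: 635 − 538.8 = 96.2 Myr.
Silurian: 443.8 − 419.2 = 24.6 Myr.
Difference: 96.2 − 24.6 = 71.6 Myr, so the Ediacaran was longer.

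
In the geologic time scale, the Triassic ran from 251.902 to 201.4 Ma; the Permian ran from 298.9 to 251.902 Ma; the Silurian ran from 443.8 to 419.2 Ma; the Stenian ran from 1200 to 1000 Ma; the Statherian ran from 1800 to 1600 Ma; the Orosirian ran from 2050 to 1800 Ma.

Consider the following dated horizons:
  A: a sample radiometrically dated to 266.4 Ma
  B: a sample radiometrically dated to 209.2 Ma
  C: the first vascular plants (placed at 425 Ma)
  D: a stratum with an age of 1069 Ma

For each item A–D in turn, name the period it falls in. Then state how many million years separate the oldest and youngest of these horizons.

A: 266.4 Ma lies in 298.9–251.902 Ma, so Permian.
B: 209.2 Ma lies in 251.902–201.4 Ma, so Triassic.
C: 425 Ma lies in 443.8–419.2 Ma, so Silurian.
D: 1069 Ma lies in 1200–1000 Ma, so Stenian.
Oldest = 1069 Ma, youngest = 209.2 Ma → span 859.8 Myr.

A — Permian; B — Triassic; C — Silurian; D — Stenian; span 859.8 million years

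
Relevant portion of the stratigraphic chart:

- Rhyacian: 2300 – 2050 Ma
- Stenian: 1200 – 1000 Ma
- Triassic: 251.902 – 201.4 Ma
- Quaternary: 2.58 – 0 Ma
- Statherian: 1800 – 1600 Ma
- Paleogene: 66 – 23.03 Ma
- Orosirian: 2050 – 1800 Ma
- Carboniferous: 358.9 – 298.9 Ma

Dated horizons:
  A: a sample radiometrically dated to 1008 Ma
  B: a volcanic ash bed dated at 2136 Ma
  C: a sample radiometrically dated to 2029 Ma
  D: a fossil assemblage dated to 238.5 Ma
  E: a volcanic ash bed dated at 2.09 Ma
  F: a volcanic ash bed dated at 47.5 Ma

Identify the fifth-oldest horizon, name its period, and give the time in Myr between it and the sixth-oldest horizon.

F, in the Paleogene; 45.41 million years to E

Larger Ma means older, so oldest first: B 2136 > C 2029 > A 1008 > D 238.5 > F 47.5 > E 2.09.
Counting 5 along gives F (47.5 Ma); the excerpt puts that inside the Paleogene, 66–23.03 Ma.
Next in line is E (2.09 Ma), and 47.5 − 2.09 = 45.41 Myr.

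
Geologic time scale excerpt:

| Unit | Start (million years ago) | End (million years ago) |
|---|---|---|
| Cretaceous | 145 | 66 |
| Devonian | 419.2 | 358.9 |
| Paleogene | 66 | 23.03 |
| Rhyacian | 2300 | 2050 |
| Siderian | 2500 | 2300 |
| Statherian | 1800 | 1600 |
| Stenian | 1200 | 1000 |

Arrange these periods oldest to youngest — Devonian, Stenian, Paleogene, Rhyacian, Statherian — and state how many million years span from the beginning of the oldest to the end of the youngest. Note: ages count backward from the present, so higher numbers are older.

From the excerpt: Devonian 419.2–358.9; Stenian 1200–1000; Paleogene 66–23.03; Rhyacian 2300–2050; Statherian 1800–1600 (Ma).
Larger Ma is earlier, so the oldest is Rhyacian and the youngest is Paleogene; oldest to youngest: Rhyacian, Statherian, Stenian, Devonian, Paleogene.
Oldest start 2300 minus youngest end 23.03 gives 2276.97 Myr overall.

Rhyacian, Statherian, Stenian, Devonian, Paleogene; total span 2276.97 Myr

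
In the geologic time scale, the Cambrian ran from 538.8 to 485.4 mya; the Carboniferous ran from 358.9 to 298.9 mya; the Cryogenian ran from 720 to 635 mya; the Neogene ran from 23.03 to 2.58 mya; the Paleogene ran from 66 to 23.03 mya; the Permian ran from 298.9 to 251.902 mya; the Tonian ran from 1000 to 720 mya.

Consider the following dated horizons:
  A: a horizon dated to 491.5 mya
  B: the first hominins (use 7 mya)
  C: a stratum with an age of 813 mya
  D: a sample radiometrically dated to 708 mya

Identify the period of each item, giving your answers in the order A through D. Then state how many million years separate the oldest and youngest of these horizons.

Match each age against the start–end ranges in the excerpt: A = 491.5 Ma → Cambrian (538.8–485.4); B = 7 Ma → Neogene (23.03–2.58); C = 813 Ma → Tonian (1000–720); D = 708 Ma → Cryogenian (720–635).
The largest age is 813 Ma and the smallest is 7 Ma; their difference is 806 Myr.

A — Cambrian; B — Neogene; C — Tonian; D — Cryogenian; span 806 million years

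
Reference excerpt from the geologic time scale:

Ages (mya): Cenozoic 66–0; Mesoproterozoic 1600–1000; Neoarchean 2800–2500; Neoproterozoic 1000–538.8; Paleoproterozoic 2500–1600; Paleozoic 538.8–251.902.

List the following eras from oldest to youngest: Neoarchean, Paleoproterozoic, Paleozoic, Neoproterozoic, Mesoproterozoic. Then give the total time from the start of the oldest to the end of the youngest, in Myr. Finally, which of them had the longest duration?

Start ages (Ma): Neoarchean 2800, Paleoproterozoic 2500, Mesoproterozoic 1600, Neoproterozoic 1000, Paleozoic 538.8.
Ordered oldest to youngest: Neoarchean, Paleoproterozoic, Mesoproterozoic, Neoproterozoic, Paleozoic.
Span = 2800 − 251.902 = 2548.098 Myr.
Durations: Neoproterozoic 461.2, Neoarchean 300, Paleoproterozoic 900, Mesoproterozoic 600, Paleozoic 286.898 → longest is Paleoproterozoic (900 Myr).

Neoarchean → Paleoproterozoic → Mesoproterozoic → Neoproterozoic → Paleozoic; total span 2548.098 Myr; longest is Paleoproterozoic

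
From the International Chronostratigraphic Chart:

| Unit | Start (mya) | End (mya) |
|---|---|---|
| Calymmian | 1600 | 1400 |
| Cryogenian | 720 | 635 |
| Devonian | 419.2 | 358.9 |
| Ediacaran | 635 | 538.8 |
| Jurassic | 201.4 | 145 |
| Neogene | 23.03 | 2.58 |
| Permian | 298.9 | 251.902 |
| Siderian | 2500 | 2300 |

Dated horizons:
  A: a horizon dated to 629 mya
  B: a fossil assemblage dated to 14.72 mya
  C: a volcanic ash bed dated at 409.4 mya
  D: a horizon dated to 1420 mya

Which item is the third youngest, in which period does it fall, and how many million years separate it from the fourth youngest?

A, in the Ediacaran; 791 million years to D

Smaller Ma means younger, so youngest first: B 14.72 < C 409.4 < A 629 < D 1420.
Counting 3 along gives A (629 Ma); the excerpt puts that inside the Ediacaran, 635–538.8 Ma.
Next in line is D (1420 Ma), and 1420 − 629 = 791 Myr.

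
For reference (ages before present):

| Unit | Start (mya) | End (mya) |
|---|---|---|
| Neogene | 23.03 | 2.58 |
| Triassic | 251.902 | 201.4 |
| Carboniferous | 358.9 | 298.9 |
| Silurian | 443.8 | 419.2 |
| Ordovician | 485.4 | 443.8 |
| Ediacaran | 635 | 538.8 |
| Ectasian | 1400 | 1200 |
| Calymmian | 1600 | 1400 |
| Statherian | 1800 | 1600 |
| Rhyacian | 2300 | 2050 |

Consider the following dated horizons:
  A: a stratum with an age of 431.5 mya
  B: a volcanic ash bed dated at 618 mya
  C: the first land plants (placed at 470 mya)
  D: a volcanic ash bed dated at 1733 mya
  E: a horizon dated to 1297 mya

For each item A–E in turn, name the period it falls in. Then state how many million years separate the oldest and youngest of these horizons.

A — Silurian; B — Ediacaran; C — Ordovician; D — Statherian; E — Ectasian; span 1301.5 million years

A: 431.5 Ma lies in 443.8–419.2 Ma, so Silurian.
B: 618 Ma lies in 635–538.8 Ma, so Ediacaran.
C: 470 Ma lies in 485.4–443.8 Ma, so Ordovician.
D: 1733 Ma lies in 1800–1600 Ma, so Statherian.
E: 1297 Ma lies in 1400–1200 Ma, so Ectasian.
Oldest = 1733 Ma, youngest = 431.5 Ma → span 1301.5 Myr.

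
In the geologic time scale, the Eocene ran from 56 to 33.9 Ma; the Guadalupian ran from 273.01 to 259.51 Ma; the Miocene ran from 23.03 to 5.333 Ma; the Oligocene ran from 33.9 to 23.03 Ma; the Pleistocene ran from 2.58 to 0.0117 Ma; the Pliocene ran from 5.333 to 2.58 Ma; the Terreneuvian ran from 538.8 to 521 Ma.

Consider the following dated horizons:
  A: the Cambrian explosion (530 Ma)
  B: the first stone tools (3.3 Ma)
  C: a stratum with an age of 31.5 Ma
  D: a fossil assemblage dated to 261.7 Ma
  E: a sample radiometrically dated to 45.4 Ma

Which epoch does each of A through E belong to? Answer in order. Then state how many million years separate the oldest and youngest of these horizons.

A — Terreneuvian; B — Pliocene; C — Oligocene; D — Guadalupian; E — Eocene; span 526.7 million years

A: 530 Ma lies in 538.8–521 Ma, so Terreneuvian.
B: 3.3 Ma lies in 5.333–2.58 Ma, so Pliocene.
C: 31.5 Ma lies in 33.9–23.03 Ma, so Oligocene.
D: 261.7 Ma lies in 273.01–259.51 Ma, so Guadalupian.
E: 45.4 Ma lies in 56–33.9 Ma, so Eocene.
Oldest = 530 Ma, youngest = 3.3 Ma → span 526.7 Myr.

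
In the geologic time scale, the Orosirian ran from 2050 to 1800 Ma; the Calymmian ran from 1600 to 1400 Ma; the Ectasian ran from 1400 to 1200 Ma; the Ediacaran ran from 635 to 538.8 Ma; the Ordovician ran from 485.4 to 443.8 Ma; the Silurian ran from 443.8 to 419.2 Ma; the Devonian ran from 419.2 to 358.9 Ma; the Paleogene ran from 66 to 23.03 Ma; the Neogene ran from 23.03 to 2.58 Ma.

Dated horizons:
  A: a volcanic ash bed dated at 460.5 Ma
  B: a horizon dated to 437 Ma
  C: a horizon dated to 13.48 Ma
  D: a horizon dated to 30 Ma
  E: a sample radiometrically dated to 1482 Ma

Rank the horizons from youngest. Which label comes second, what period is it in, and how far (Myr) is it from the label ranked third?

Sorted youngest-first by Ma: C (13.48), D (30), B (437), A (460.5), E (1482).
The second youngest is D at 30 Ma, which lies in 66–23.03 Ma: the Paleogene.
The third youngest is B at 437 Ma; separation = |30 − 437| = 407 Myr.

D, in the Paleogene; 407 million years to B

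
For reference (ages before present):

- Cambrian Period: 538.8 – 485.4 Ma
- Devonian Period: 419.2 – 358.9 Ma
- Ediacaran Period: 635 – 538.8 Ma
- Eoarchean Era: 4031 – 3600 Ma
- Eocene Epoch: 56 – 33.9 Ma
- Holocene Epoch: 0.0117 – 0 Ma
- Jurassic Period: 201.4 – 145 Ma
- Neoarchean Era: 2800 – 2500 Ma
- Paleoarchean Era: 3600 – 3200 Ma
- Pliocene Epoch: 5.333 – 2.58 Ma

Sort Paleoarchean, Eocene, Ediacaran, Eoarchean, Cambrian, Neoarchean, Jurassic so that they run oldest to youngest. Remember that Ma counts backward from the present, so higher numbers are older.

Eoarchean, Paleoarchean, Neoarchean, Ediacaran, Cambrian, Jurassic, Eocene

The oldest of these is Eoarchean (starts 4031 Ma) and the youngest is Eocene (ends 33.9 Ma).
In between, by decreasing start age: Paleoarchean (3600), Neoarchean (2800), Ediacaran (635), Cambrian (538.8), Jurassic (201.4).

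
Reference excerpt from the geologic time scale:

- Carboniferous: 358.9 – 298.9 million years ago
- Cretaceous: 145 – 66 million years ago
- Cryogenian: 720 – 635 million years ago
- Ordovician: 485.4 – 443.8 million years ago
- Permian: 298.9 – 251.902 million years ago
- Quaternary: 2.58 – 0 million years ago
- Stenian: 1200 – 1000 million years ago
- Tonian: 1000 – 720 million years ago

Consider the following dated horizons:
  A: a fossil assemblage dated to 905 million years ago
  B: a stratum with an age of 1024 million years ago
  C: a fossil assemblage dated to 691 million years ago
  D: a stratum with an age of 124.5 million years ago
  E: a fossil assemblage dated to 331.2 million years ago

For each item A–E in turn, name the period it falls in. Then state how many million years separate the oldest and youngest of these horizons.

A — Tonian; B — Stenian; C — Cryogenian; D — Cretaceous; E — Carboniferous; span 899.5 million years

A: 905 Ma lies in 1000–720 Ma, so Tonian.
B: 1024 Ma lies in 1200–1000 Ma, so Stenian.
C: 691 Ma lies in 720–635 Ma, so Cryogenian.
D: 124.5 Ma lies in 145–66 Ma, so Cretaceous.
E: 331.2 Ma lies in 358.9–298.9 Ma, so Carboniferous.
Oldest = 1024 Ma, youngest = 124.5 Ma → span 899.5 Myr.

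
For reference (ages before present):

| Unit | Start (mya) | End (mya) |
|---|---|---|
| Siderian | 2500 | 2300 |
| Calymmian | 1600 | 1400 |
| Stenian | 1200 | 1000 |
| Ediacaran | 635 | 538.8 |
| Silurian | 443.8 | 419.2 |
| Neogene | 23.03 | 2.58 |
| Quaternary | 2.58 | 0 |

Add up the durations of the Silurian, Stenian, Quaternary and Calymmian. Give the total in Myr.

Duration is start − end for each: (443.8 − 419.2) + (1200 − 1000) + (2.58 − 0) + (1600 − 1400).
That is 24.6 + 200 + 2.58 + 200, which totals 427.18 million years.

427.18 million years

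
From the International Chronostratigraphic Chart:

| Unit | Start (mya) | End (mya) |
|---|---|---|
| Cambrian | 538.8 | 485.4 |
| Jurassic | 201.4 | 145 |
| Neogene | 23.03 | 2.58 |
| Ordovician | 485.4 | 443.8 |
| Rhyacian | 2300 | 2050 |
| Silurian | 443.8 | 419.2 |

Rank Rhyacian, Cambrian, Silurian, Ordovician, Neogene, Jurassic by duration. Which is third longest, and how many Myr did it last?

Cambrian, 53.4 million years

Durations: Rhyacian 250; Cambrian 53.4; Silurian 24.6; Ordovician 41.6; Neogene 20.45; Jurassic 56.4 Myr.
Sorted longest-first: Rhyacian (250), Jurassic (56.4), Cambrian (53.4), Ordovician (41.6), Silurian (24.6), Neogene (20.45).
The third longest is Cambrian at 53.4 Myr.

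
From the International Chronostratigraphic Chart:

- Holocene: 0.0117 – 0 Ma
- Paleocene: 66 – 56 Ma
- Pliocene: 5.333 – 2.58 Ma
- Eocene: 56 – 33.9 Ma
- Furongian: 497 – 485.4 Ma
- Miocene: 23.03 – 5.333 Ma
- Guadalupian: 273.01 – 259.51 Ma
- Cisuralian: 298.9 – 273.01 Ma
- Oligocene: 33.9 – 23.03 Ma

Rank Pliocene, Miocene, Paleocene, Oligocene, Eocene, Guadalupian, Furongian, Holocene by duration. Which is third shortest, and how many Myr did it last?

Durations: Pliocene 2.753; Miocene 17.697; Paleocene 10; Oligocene 10.87; Eocene 22.1; Guadalupian 13.5; Furongian 11.6; Holocene 0.0117 Myr.
Sorted shortest-first: Holocene (0.0117), Pliocene (2.753), Paleocene (10), Oligocene (10.87), Furongian (11.6), Guadalupian (13.5), Miocene (17.697), Eocene (22.1).
The third shortest is Paleocene at 10 Myr.

Paleocene, 10 million years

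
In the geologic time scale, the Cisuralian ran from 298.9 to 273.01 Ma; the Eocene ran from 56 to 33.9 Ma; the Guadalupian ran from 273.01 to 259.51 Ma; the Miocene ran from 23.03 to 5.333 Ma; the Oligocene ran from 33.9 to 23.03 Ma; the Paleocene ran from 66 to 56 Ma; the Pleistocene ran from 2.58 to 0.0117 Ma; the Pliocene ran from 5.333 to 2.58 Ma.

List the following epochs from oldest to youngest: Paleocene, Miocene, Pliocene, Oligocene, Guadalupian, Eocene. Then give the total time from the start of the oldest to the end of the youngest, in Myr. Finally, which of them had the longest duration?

Guadalupian, Paleocene, Eocene, Oligocene, Miocene, Pliocene; total span 270.43 Myr; longest is Eocene

From the excerpt: Paleocene 66–56; Miocene 23.03–5.333; Pliocene 5.333–2.58; Oligocene 33.9–23.03; Guadalupian 273.01–259.51; Eocene 56–33.9 (Ma).
Larger Ma is earlier, so the oldest is Guadalupian and the youngest is Pliocene; oldest to youngest: Guadalupian, Paleocene, Eocene, Oligocene, Miocene, Pliocene.
Oldest start 273.01 minus youngest end 2.58 gives 270.43 Myr overall.
Individual lengths (start − end): Paleocene 10; Pliocene 2.753; Miocene 17.697; Guadalupian 13.5; Oligocene 10.87; Eocene 22.1. The largest is Eocene at 22.1 Myr.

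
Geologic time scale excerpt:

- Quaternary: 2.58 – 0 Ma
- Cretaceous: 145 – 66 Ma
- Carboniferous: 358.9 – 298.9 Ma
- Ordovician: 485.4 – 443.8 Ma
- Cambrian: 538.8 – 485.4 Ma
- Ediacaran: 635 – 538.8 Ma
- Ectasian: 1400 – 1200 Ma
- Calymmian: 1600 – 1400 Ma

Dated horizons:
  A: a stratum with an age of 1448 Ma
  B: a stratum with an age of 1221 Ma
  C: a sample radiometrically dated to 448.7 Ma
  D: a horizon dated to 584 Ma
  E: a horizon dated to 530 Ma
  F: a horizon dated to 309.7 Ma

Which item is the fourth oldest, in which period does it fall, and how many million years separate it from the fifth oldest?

E, in the Cambrian; 81.3 million years to C

Sorted oldest-first by Ma: A (1448), B (1221), D (584), E (530), C (448.7), F (309.7).
The fourth oldest is E at 530 Ma, which lies in 538.8–485.4 Ma: the Cambrian.
The fifth oldest is C at 448.7 Ma; separation = |530 − 448.7| = 81.3 Myr.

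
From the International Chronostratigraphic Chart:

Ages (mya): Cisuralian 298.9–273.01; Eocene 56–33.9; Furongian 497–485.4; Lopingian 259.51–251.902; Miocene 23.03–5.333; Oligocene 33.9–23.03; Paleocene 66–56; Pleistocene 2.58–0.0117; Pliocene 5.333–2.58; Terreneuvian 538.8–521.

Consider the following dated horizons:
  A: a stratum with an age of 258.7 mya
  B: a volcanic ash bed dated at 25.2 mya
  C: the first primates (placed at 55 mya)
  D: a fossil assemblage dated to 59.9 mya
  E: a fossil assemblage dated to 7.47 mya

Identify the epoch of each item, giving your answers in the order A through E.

Match each age against the start–end ranges in the excerpt: A = 258.7 Ma → Lopingian (259.51–251.902); B = 25.2 Ma → Oligocene (33.9–23.03); C = 55 Ma → Eocene (56–33.9); D = 59.9 Ma → Paleocene (66–56); E = 7.47 Ma → Miocene (23.03–5.333).

A — Lopingian; B — Oligocene; C — Eocene; D — Paleocene; E — Miocene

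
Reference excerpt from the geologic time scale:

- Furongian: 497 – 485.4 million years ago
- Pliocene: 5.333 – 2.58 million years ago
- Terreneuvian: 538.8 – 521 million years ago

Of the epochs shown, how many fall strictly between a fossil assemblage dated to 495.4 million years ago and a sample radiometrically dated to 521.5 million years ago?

Checking each listed span, none has both start < 521.5 Ma and end > 495.4 Ma — every epoch straddles one of the two dates or lies outside them — so the count is 0.

0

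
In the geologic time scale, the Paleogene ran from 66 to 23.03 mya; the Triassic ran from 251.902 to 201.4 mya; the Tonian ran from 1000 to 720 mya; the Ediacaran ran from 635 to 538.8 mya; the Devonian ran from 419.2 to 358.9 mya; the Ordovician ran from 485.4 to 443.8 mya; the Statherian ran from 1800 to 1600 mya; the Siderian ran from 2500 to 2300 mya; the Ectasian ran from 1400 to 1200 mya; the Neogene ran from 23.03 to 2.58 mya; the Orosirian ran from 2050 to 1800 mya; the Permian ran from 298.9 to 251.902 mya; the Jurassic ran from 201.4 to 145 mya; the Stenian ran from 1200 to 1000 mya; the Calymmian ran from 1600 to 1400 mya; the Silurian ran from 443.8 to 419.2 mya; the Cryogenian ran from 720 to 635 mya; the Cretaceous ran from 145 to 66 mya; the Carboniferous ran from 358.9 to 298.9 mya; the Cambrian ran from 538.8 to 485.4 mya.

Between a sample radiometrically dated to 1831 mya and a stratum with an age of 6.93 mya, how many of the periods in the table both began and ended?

1831 Ma sits inside the Orosirian (2050–1800) and 6.93 Ma inside the Neogene (23.03–2.58); neither of those is wholly between the two dates.
The listed periods lying completely between them are Statherian, Calymmian, Ectasian, Stenian, Tonian, Cryogenian, Ediacaran, Cambrian, Ordovician, Silurian, Devonian, Carboniferous, Permian, Triassic, Jurassic, Cretaceous, Paleogene — 17 in all.

17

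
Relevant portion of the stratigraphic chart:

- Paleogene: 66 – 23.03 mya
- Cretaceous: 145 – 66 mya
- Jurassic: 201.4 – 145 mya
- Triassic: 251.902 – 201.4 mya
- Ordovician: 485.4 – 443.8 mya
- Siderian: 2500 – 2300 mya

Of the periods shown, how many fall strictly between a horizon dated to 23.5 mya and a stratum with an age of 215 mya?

2

215 Ma sits inside the Triassic (251.902–201.4) and 23.5 Ma inside the Paleogene (66–23.03); neither of those is wholly between the two dates.
The listed periods lying completely between them are Jurassic, Cretaceous — 2 in all.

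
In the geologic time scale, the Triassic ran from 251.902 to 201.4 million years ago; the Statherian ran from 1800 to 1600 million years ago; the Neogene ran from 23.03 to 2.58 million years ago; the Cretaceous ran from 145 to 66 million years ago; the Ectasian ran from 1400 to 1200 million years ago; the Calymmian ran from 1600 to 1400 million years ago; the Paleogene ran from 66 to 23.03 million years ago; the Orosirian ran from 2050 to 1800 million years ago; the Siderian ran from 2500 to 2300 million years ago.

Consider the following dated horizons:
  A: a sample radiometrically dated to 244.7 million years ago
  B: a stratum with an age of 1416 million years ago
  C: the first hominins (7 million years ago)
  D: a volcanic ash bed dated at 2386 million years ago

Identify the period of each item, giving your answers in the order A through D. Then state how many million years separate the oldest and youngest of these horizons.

Match each age against the start–end ranges in the excerpt: A = 244.7 Ma → Triassic (251.902–201.4); B = 1416 Ma → Calymmian (1600–1400); C = 7 Ma → Neogene (23.03–2.58); D = 2386 Ma → Siderian (2500–2300).
The largest age is 2386 Ma and the smallest is 7 Ma; their difference is 2379 Myr.

A — Triassic; B — Calymmian; C — Neogene; D — Siderian; span 2379 million years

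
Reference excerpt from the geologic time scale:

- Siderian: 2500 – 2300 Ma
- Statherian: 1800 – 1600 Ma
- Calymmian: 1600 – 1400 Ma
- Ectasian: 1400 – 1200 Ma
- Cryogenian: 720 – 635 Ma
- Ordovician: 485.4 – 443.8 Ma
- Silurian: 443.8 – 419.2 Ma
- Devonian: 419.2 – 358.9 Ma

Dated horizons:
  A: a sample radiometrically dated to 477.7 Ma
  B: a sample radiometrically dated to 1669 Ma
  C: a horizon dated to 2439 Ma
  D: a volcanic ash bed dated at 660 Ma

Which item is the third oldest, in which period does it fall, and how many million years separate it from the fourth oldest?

Sorted oldest-first by Ma: C (2439), B (1669), D (660), A (477.7).
The third oldest is D at 660 Ma, which lies in 720–635 Ma: the Cryogenian.
The fourth oldest is A at 477.7 Ma; separation = |660 − 477.7| = 182.3 Myr.

D, in the Cryogenian; 182.3 million years to A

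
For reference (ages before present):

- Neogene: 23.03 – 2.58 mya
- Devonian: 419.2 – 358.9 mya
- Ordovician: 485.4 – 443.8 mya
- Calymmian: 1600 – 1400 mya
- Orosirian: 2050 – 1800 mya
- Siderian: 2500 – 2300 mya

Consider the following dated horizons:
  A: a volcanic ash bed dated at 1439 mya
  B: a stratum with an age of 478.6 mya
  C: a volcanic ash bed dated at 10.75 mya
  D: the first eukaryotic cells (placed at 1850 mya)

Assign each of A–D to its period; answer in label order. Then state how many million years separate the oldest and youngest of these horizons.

Match each age against the start–end ranges in the excerpt: A = 1439 Ma → Calymmian (1600–1400); B = 478.6 Ma → Ordovician (485.4–443.8); C = 10.75 Ma → Neogene (23.03–2.58); D = 1850 Ma → Orosirian (2050–1800).
The largest age is 1850 Ma and the smallest is 10.75 Ma; their difference is 1839.25 Myr.

A — Calymmian; B — Ordovician; C — Neogene; D — Orosirian; span 1839.25 million years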